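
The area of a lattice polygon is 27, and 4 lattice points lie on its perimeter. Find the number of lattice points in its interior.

From Pick's theorem, I = A − B/2 + 1 = 27 − 4/2 + 1 = 26.

26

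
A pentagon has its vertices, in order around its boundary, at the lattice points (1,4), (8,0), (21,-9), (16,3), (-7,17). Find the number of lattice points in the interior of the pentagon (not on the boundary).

174

By the shoelace formula, twice the signed area is |[1·0 − 8·4] + [8·(-9) − 21·0] + [21·3 − 16·(-9)] + [16·17 − (-7)·3] + [(-7)·4 − 1·17]| = 351, so the area is 175.5.
The number of boundary lattice points is Σ gcd(|Δx|,|Δy|) = gcd(7,4) + gcd(13,9) + gcd(5,12) + gcd(23,14) + gcd(8,13) = 1+1+1+1+1 = 5.
By Pick's theorem A = I + B/2 − 1, so I = 175.5 − 5/2 + 1 = 174.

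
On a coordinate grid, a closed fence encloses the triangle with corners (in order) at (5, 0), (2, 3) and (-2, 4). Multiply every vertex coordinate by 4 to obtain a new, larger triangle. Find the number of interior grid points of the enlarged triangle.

63

By the shoelace formula, twice the signed area is |[5·3 − 2·0] + [2·4 − (-2)·3] + [(-2)·0 − 5·4]| = 9, so the area is 9/2.
Along each edge there are gcd(|Δx|,|Δy|)+1 lattice points, so counting each shared vertex once the boundary has gcd(3,3) + gcd(4,1) + gcd(7,4) = 3+1+1 = 5.
Scaling by 4 multiplies the area by 4² = 16 (so the new area is 72) and multiplies the boundary lattice-point count by 4, giving 20.
By Pick's theorem, the interior count of the dilated polygon is 72 − 20/2 + 1 = 63.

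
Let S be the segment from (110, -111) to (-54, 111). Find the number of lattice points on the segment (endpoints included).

The number of lattice points on a segment between lattice points is gcd(|Δx|,|Δy|) + 1 = gcd(164,222) + 1 = 2 + 1 = 3.

3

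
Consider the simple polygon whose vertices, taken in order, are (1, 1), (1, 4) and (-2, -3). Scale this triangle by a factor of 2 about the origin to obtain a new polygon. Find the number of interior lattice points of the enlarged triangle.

Using the shoelace formula, 2A = |(1·4 − 1·1) + (1·(-3) − (-2)·4) + ((-2)·1 − 1·(-3))| = 9, so the area is 4.5.
Along each edge there are gcd(|Δx|,|Δy|)+1 lattice points, so counting each shared vertex once the boundary has gcd(0,3) + gcd(3,7) + gcd(3,4) = 3+1+1 = 5.
Scaling by 2 multiplies the area by 2² = 4 (so the new area is 18) and multiplies the boundary lattice-point count by 2, giving 10.
By Pick's theorem, the interior count of the dilated polygon is 18 − 10/2 + 1 = 14.

14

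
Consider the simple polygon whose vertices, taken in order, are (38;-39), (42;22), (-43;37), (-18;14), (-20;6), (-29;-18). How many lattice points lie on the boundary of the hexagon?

13

Along each edge there are gcd(|Δx|,|Δy|)+1 lattice points, so counting each shared vertex once the boundary has gcd(4,61) + gcd(85,15) + gcd(25,23) + gcd(2,8) + gcd(9,24) + gcd(67,21) = 1+5+1+2+3+1 = 13.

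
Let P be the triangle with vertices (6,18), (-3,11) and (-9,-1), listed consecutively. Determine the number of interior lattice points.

By the shoelace formula, twice the signed area is |[6·11 − (-3)·18] + [(-3)·(-1) − (-9)·11] + [(-9)·18 − 6·(-1)]| = 66, so the area is 33.
Along each edge there are gcd(|Δx|,|Δy|)+1 lattice points, so counting each shared vertex once the boundary has gcd(9,7) + gcd(6,12) + gcd(15,19) = 1+6+1 = 8.
Pick's theorem gives I = A − B/2 + 1 = 33 − 8/2 + 1 = 30.

30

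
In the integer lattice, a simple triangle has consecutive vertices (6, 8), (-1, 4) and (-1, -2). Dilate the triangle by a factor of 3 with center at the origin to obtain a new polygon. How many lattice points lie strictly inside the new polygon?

178

Using the shoelace formula, 2A = |[6·4 − (-1)·8] + [(-1)·(-2) − (-1)·4] + [(-1)·8 − 6·(-2)]| = 42, so the area is 21.
The number of boundary lattice points is Σ gcd(|Δx|,|Δy|) = gcd(7,4) + gcd(0,6) + gcd(7,10) = 1+6+1 = 8.
Scaling by 3 multiplies the area by 3² = 9 (so the new area is 189) and multiplies the boundary lattice-point count by 3, giving 24.
By Pick's theorem, the interior count of the dilated polygon is 189 − 24/2 + 1 = 178.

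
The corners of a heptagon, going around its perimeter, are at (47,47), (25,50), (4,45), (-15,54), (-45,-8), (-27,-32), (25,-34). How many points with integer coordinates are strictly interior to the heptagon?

5622

By the shoelace formula, twice the signed area is |[47·50 − 25·47] + [25·45 − 4·50] + [4·54 − (-15)·45] + [(-15)·(-8) − (-45)·54] + [(-45)·(-32) − (-27)·(-8)] + [(-27)·(-34) − 25·(-32)] + [25·47 − 47·(-34)]| = 11256, so the area is 5628.
Summing gcd(|Δx|,|Δy|) over the edges gives the boundary count: gcd(22,3) + gcd(21,5) + gcd(19,9) + gcd(30,62) + gcd(18,24) + gcd(52,2) + gcd(22,81) = 1+1+1+2+6+2+1 = 14.
Pick's theorem gives I = A − B/2 + 1 = 5628 − 14/2 + 1 = 5622.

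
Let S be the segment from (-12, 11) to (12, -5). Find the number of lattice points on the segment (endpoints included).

9

The number of lattice points on a segment between lattice points is gcd(|Δx|,|Δy|) + 1 = gcd(24,16) + 1 = 8 + 1 = 9.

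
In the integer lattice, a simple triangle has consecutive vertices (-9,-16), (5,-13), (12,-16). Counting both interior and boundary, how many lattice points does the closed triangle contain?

Using the shoelace formula, 2A = |((-9)·(-13) − 5·(-16)) + (5·(-16) − 12·(-13)) + (12·(-16) − (-9)·(-16))| = 63, so the area is 63/2.
The number of boundary lattice points is Σ gcd(|Δx|,|Δy|) = gcd(14,3) + gcd(7,3) + gcd(21,0) = 1+1+21 = 23.
Pick's theorem gives I = A − B/2 + 1 = 63/2 − 23/2 + 1 = 21, so the closed region contains I + B = 21 + 23 = 44 lattice points.

44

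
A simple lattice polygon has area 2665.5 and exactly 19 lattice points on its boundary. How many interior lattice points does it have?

Pick's theorem A = I + B/2 − 1 rearranges to I = A − B/2 + 1 = 2665.5 − 19/2 + 1 = 2657.

2657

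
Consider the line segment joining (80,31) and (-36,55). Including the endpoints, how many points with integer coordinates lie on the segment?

The number of lattice points on a segment between lattice points is gcd(|Δx|,|Δy|) + 1 = gcd(116,24) + 1 = 4 + 1 = 5.

5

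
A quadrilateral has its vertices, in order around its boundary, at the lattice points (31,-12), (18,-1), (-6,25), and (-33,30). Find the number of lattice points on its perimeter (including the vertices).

6

Summing gcd(|Δx|,|Δy|) over the edges gives the boundary count: gcd(13,11) + gcd(24,26) + gcd(27,5) + gcd(64,42) = 1+2+1+2 = 6.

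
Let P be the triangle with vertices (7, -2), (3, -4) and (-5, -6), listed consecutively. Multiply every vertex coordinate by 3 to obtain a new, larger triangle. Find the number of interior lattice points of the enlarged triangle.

The shoelace formula gives twice the area as |[7·(-4) − 3·(-2)] + [3·(-6) − (-5)·(-4)] + [(-5)·(-2) − 7·(-6)]| = 8, so the area is 4.
Summing gcd(|Δx|,|Δy|) over the edges gives the boundary count: gcd(4,2) + gcd(8,2) + gcd(12,4) = 2+2+4 = 8.
Scaling by 3 multiplies the area by 3² = 9 (so the new area is 36) and multiplies the boundary lattice-point count by 3, giving 24.
By Pick's theorem, the interior count of the dilated polygon is 36 − 24/2 + 1 = 25.

25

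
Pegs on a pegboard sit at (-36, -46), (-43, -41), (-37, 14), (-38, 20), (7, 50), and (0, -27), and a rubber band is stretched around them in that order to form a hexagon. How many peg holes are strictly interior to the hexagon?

3003

Using the shoelace formula, 2A = |((-36)·(-41) − (-43)·(-46)) + ((-43)·14 − (-37)·(-41)) + ((-37)·20 − (-38)·14) + ((-38)·50 − 7·20) + (7·(-27) − 0·50) + (0·(-46) − (-36)·(-27))| = 6030, so the area is 3015.
Along each edge there are gcd(|Δx|,|Δy|)+1 lattice points, so counting each shared vertex once the boundary has gcd(7,5) + gcd(6,55) + gcd(1,6) + gcd(45,30) + gcd(7,77) + gcd(36,19) = 1+1+1+15+7+1 = 26.
By Pick's theorem A = I + B/2 − 1, so I = 3015 − 26/2 + 1 = 3003.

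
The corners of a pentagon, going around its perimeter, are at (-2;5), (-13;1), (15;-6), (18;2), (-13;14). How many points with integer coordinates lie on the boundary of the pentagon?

The number of boundary lattice points is Σ gcd(|Δx|,|Δy|) = gcd(11,4) + gcd(28,7) + gcd(3,8) + gcd(31,12) + gcd(11,9) = 1+7+1+1+1 = 11.

11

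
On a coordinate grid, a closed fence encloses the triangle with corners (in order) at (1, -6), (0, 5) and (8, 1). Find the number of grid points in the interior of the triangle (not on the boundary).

The shoelace formula gives twice the area as |(1·5 − 0·(-6)) + (0·1 − 8·5) + (8·(-6) − 1·1)| = 84, so the area is 42.
The number of boundary lattice points is Σ gcd(|Δx|,|Δy|) = gcd(1,11) + gcd(8,4) + gcd(7,7) = 1+4+7 = 12.
Pick's theorem gives I = A − B/2 + 1 = 42 − 12/2 + 1 = 37.

37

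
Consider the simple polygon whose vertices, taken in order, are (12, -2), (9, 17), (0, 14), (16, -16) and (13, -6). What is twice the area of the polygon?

Using the shoelace formula, 2A = |(12·17 − 9·(-2)) + (9·14 − 0·17) + (0·(-16) − 16·14) + (16·(-6) − 13·(-16)) + (13·(-2) − 12·(-6))| = 282, so the area is 141.

282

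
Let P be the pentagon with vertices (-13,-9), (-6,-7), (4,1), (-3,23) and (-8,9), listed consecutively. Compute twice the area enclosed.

Using the shoelace formula, 2A = |[(-13)·(-7) − (-6)·(-9)] + [(-6)·1 − 4·(-7)] + [4·23 − (-3)·1] + [(-3)·9 − (-8)·23] + [(-8)·(-9) − (-13)·9]| = 500, so the area is 250.

500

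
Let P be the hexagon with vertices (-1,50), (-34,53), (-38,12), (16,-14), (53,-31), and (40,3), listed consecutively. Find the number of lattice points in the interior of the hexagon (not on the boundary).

3617

The shoelace formula gives twice the area as |[(-1)·53 − (-34)·50] + [(-34)·12 − (-38)·53] + [(-38)·(-14) − 16·12] + [16·(-31) − 53·(-14)] + [53·3 − 40·(-31)] + [40·50 − (-1)·3]| = 7241, so the area is 3620.5.
Summing gcd(|Δx|,|Δy|) over the edges gives the boundary count: gcd(33,3) + gcd(4,41) + gcd(54,26) + gcd(37,17) + gcd(13,34) + gcd(41,47) = 3+1+2+1+1+1 = 9.
By Pick's theorem A = I + B/2 − 1, so I = 3620.5 − 9/2 + 1 = 3617.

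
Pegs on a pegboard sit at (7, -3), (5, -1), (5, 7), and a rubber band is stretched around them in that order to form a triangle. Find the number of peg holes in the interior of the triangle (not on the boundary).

Using the shoelace formula, 2A = |[7·(-1) − 5·(-3)] + [5·7 − 5·(-1)] + [5·(-3) − 7·7]| = 16, so the area is 8.
Along each edge there are gcd(|Δx|,|Δy|)+1 lattice points, so counting each shared vertex once the boundary has gcd(2,2) + gcd(0,8) + gcd(2,10) = 2+8+2 = 12.
Pick's theorem gives I = A − B/2 + 1 = 8 − 12/2 + 1 = 3.

3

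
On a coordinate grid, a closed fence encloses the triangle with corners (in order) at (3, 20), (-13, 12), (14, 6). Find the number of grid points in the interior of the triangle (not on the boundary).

The shoelace formula gives twice the area as |[3·12 − (-13)·20] + [(-13)·6 − 14·12] + [14·20 − 3·6]| = 312, so the area is 156.
Along each edge there are gcd(|Δx|,|Δy|)+1 lattice points, so counting each shared vertex once the boundary has gcd(16,8) + gcd(27,6) + gcd(11,14) = 8+3+1 = 12.
By Pick's theorem A = I + B/2 − 1, so I = 156 − 12/2 + 1 = 151.

151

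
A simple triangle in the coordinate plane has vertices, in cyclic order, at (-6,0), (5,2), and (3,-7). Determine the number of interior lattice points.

47

By the shoelace formula, twice the signed area is |[(-6)·2 − 5·0] + [5·(-7) − 3·2] + [3·0 − (-6)·(-7)]| = 95, so the area is 47.5.
The number of boundary lattice points is Σ gcd(|Δx|,|Δy|) = gcd(11,2) + gcd(2,9) + gcd(9,7) = 1+1+1 = 3.
Pick's theorem gives I = A − B/2 + 1 = 47.5 − 3/2 + 1 = 47.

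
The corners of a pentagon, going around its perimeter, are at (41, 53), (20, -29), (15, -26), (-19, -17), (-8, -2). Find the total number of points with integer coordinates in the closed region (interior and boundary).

1765

The shoelace formula gives twice the area as |(41·(-29) − 20·53) + (20·(-26) − 15·(-29)) + (15·(-17) − (-19)·(-26)) + ((-19)·(-2) − (-8)·(-17)) + ((-8)·53 − 41·(-2))| = 3523, so the area is 3523/2.
Summing gcd(|Δx|,|Δy|) over the edges gives the boundary count: gcd(21,82) + gcd(5,3) + gcd(34,9) + gcd(11,15) + gcd(49,55) = 1+1+1+1+1 = 5.
Pick's theorem gives I = A − B/2 + 1 = 3523/2 − 5/2 + 1 = 1760, so the closed region contains I + B = 1760 + 5 = 1765 lattice points.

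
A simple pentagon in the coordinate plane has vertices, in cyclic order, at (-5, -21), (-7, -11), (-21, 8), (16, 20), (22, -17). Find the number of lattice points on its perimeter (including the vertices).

6

Along each edge there are gcd(|Δx|,|Δy|)+1 lattice points, so counting each shared vertex once the boundary has gcd(2,10) + gcd(14,19) + gcd(37,12) + gcd(6,37) + gcd(27,4) = 2+1+1+1+1 = 6.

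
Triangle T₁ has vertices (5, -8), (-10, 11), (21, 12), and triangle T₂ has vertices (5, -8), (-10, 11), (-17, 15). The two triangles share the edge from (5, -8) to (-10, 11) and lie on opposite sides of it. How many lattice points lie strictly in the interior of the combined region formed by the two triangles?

336

The union is the simple quadrilateral with vertices (5, -8), (21, 12), (-10, 11), (-17, 15) in order.
By the shoelace formula, twice the signed area is |[5·12 − 21·(-8)] + [21·11 − (-10)·12] + [(-10)·15 − (-17)·11] + [(-17)·(-8) − 5·15]| = 677, so the area is 677/2.
The number of boundary lattice points is Σ gcd(|Δx|,|Δy|) = gcd(16,20) + gcd(31,1) + gcd(7,4) + gcd(22,23) = 4+1+1+1 = 7.
By Pick's theorem I = A − B/2 + 1 = 677/2 − 7/2 + 1 = 336.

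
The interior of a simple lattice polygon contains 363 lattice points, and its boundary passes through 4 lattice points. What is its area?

Pick's theorem states A = I + B/2 − 1, so A = 363 + 4/2 − 1 = 364.

364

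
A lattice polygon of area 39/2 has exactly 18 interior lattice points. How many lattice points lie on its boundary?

5

Pick's theorem gives A = I + B/2 − 1, so B = 2(A − I + 1) = 2(39/2 − 18 + 1) = 5.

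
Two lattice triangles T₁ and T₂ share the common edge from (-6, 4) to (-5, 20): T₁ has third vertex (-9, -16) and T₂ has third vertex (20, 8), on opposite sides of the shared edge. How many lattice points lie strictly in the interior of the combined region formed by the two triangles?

The union is the simple quadrilateral with vertices (-6, 4), (-9, -16), (-5, 20), (20, 8) in order.
The shoelace formula gives twice the area as |((-6)·(-16) − (-9)·4) + ((-9)·20 − (-5)·(-16)) + ((-5)·8 − 20·20) + (20·4 − (-6)·8)| = 440, so the area is 220.
Summing gcd(|Δx|,|Δy|) over the edges gives the boundary count: gcd(3,20) + gcd(4,36) + gcd(25,12) + gcd(26,4) = 1+4+1+2 = 8.
By Pick's theorem I = A − B/2 + 1 = 220 − 8/2 + 1 = 217.

217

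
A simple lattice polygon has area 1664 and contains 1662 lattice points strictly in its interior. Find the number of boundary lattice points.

6

Pick's theorem gives A = I + B/2 − 1, so B = 2(A − I + 1) = 2(1664 − 1662 + 1) = 6.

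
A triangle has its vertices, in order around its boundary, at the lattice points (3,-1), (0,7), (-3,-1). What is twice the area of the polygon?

48

The shoelace formula gives twice the area as |(3·7 − 0·(-1)) + (0·(-1) − (-3)·7) + ((-3)·(-1) − 3·(-1))| = 48, so the area is 24.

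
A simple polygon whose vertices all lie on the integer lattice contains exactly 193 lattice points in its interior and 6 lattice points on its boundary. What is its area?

195

By Pick's theorem, A = I + B/2 − 1 = 193 + 6/2 − 1 = 195.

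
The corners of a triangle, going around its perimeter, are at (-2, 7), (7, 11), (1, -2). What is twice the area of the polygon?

93

The shoelace formula gives twice the area as |[(-2)·11 − 7·7] + [7·(-2) − 1·11] + [1·7 − (-2)·(-2)]| = 93, so the area is 93/2.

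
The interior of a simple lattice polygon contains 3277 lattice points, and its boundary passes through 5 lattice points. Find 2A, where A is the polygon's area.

6557

Pick's theorem states A = I + B/2 − 1, so A = 3277 + 5/2 − 1 = 6557/2.
Hence 2A = 6557.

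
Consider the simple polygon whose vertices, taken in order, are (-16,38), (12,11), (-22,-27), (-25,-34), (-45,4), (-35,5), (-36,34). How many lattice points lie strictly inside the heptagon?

2090

The shoelace formula gives twice the area as |((-16)·11 − 12·38) + (12·(-27) − (-22)·11) + ((-22)·(-34) − (-25)·(-27)) + ((-25)·4 − (-45)·(-34)) + ((-45)·5 − (-35)·4) + ((-35)·34 − (-36)·5) + ((-36)·38 − (-16)·34)| = 4190, so the area is 2095.
The number of boundary lattice points is Σ gcd(|Δx|,|Δy|) = gcd(28,27) + gcd(34,38) + gcd(3,7) + gcd(20,38) + gcd(10,1) + gcd(1,29) + gcd(20,4) = 1+2+1+2+1+1+4 = 12.
By Pick's theorem A = I + B/2 − 1, so I = 2095 − 12/2 + 1 = 2090.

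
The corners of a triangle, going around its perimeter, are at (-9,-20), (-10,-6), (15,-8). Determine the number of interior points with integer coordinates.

By the shoelace formula, twice the signed area is |[(-9)·(-6) − (-10)·(-20)] + [(-10)·(-8) − 15·(-6)] + [15·(-20) − (-9)·(-8)]| = 348, so the area is 174.
Along each edge there are gcd(|Δx|,|Δy|)+1 lattice points, so counting each shared vertex once the boundary has gcd(1,14) + gcd(25,2) + gcd(24,12) = 1+1+12 = 14.
By Pick's theorem A = I + B/2 − 1, so I = 174 − 14/2 + 1 = 168.

168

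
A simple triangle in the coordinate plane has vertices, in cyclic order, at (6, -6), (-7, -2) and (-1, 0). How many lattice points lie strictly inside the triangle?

24

Using the shoelace formula, 2A = |(6·(-2) − (-7)·(-6)) + ((-7)·0 − (-1)·(-2)) + ((-1)·(-6) − 6·0)| = 50, so the area is 25.
Summing gcd(|Δx|,|Δy|) over the edges gives the boundary count: gcd(13,4) + gcd(6,2) + gcd(7,6) = 1+2+1 = 4.
Pick's theorem gives I = A − B/2 + 1 = 25 − 4/2 + 1 = 24.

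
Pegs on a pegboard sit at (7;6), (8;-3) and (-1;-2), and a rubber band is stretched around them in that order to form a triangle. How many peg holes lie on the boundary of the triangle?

The number of boundary lattice points is Σ gcd(|Δx|,|Δy|) = gcd(1,9) + gcd(9,1) + gcd(8,8) = 1+1+8 = 10.

10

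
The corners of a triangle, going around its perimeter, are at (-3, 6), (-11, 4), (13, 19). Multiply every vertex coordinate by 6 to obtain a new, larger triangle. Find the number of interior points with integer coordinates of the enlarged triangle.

1279

Using the shoelace formula, 2A = |[(-3)·4 − (-11)·6] + [(-11)·19 − 13·4] + [13·6 − (-3)·19]| = 72, so the area is 36.
Along each edge there are gcd(|Δx|,|Δy|)+1 lattice points, so counting each shared vertex once the boundary has gcd(8,2) + gcd(24,15) + gcd(16,13) = 2+3+1 = 6.
Scaling by 6 multiplies the area by 6² = 36 (so the new area is 1296) and multiplies the boundary lattice-point count by 6, giving 36.
By Pick's theorem, the interior count of the dilated polygon is 1296 − 36/2 + 1 = 1279.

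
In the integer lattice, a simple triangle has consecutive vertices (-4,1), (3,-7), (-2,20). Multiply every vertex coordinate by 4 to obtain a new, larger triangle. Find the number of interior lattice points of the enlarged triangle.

1187

Using the shoelace formula, 2A = |[(-4)·(-7) − 3·1] + [3·20 − (-2)·(-7)] + [(-2)·1 − (-4)·20]| = 149, so the area is 149/2.
Summing gcd(|Δx|,|Δy|) over the edges gives the boundary count: gcd(7,8) + gcd(5,27) + gcd(2,19) = 1+1+1 = 3.
Scaling by 4 multiplies the area by 4² = 16 (so the new area is 1192) and multiplies the boundary lattice-point count by 4, giving 12.
By Pick's theorem, the interior count of the dilated polygon is 1192 − 12/2 + 1 = 1187.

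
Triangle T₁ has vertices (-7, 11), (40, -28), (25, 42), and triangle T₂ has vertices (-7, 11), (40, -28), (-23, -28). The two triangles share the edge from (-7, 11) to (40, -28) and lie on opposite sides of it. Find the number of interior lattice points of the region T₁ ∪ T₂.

The union is the simple quadrilateral with vertices (-7, 11), (25, 42), (40, -28), (-23, -28) in order.
By the shoelace formula, twice the signed area is |[(-7)·42 − 25·11] + [25·(-28) − 40·42] + [40·(-28) − (-23)·(-28)] + [(-23)·11 − (-7)·(-28)]| = 5162, so the area is 2581.
The number of boundary lattice points is Σ gcd(|Δx|,|Δy|) = gcd(32,31) + gcd(15,70) + gcd(63,0) + gcd(16,39) = 1+5+63+1 = 70.
By Pick's theorem I = A − B/2 + 1 = 2581 − 70/2 + 1 = 2547.

2547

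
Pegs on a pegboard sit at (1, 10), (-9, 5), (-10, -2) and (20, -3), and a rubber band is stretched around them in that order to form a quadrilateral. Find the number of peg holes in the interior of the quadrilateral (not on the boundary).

215

The shoelace formula gives twice the area as |[1·5 − (-9)·10] + [(-9)·(-2) − (-10)·5] + [(-10)·(-3) − 20·(-2)] + [20·10 − 1·(-3)]| = 436, so the area is 218.
Along each edge there are gcd(|Δx|,|Δy|)+1 lattice points, so counting each shared vertex once the boundary has gcd(10,5) + gcd(1,7) + gcd(30,1) + gcd(19,13) = 5+1+1+1 = 8.
By Pick's theorem A = I + B/2 − 1, so I = 218 − 8/2 + 1 = 215.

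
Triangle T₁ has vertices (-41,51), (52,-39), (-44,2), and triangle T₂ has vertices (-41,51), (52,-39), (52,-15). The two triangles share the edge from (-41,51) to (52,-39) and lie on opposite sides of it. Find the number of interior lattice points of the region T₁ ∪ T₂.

The union is the simple quadrilateral with vertices (-41,51), (-44,2), (52,-39), (52,-15) in order.
The shoelace formula gives twice the area as |[(-41)·2 − (-44)·51] + [(-44)·(-39) − 52·2] + [52·(-15) − 52·(-39)] + [52·51 − (-41)·(-15)]| = 7059, so the area is 3529.5.
Along each edge there are gcd(|Δx|,|Δy|)+1 lattice points, so counting each shared vertex once the boundary has gcd(3,49) + gcd(96,41) + gcd(0,24) + gcd(93,66) = 1+1+24+3 = 29.
By Pick's theorem I = A − B/2 + 1 = 3529.5 − 29/2 + 1 = 3516.

3516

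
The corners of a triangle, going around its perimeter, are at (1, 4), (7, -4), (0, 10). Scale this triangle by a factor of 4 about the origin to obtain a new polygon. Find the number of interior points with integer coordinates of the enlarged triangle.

205

Using the shoelace formula, 2A = |[1·(-4) − 7·4] + [7·10 − 0·(-4)] + [0·4 − 1·10]| = 28, so the area is 14.
Summing gcd(|Δx|,|Δy|) over the edges gives the boundary count: gcd(6,8) + gcd(7,14) + gcd(1,6) = 2+7+1 = 10.
Scaling by 4 multiplies the area by 4² = 16 (so the new area is 224) and multiplies the boundary lattice-point count by 4, giving 40.
By Pick's theorem, the interior count of the dilated polygon is 224 − 40/2 + 1 = 205.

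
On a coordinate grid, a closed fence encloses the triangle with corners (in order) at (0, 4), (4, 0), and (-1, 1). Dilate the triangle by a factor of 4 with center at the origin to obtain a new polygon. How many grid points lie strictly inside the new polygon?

117

Using the shoelace formula, 2A = |(0·0 − 4·4) + (4·1 − (-1)·0) + ((-1)·4 − 0·1)| = 16, so the area is 8.
Summing gcd(|Δx|,|Δy|) over the edges gives the boundary count: gcd(4,4) + gcd(5,1) + gcd(1,3) = 4+1+1 = 6.
Scaling by 4 multiplies the area by 4² = 16 (so the new area is 128) and multiplies the boundary lattice-point count by 4, giving 24.
By Pick's theorem, the interior count of the dilated polygon is 128 − 24/2 + 1 = 117.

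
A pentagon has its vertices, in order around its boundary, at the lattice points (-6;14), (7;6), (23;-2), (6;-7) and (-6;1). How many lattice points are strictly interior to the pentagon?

262

Using the shoelace formula, 2A = |[(-6)·6 − 7·14] + [7·(-2) − 23·6] + [23·(-7) − 6·(-2)] + [6·1 − (-6)·(-7)] + [(-6)·14 − (-6)·1]| = 549, so the area is 549/2.
Along each edge there are gcd(|Δx|,|Δy|)+1 lattice points, so counting each shared vertex once the boundary has gcd(13,8) + gcd(16,8) + gcd(17,5) + gcd(12,8) + gcd(0,13) = 1+8+1+4+13 = 27.
Pick's theorem gives I = A − B/2 + 1 = 549/2 − 27/2 + 1 = 262.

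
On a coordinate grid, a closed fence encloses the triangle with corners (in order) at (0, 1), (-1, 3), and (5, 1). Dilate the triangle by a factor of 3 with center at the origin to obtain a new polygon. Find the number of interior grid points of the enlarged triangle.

By the shoelace formula, twice the signed area is |[0·3 − (-1)·1] + [(-1)·1 − 5·3] + [5·1 − 0·1]| = 10, so the area is 5.
Along each edge there are gcd(|Δx|,|Δy|)+1 lattice points, so counting each shared vertex once the boundary has gcd(1,2) + gcd(6,2) + gcd(5,0) = 1+2+5 = 8.
Scaling by 3 multiplies the area by 3² = 9 (so the new area is 45) and multiplies the boundary lattice-point count by 3, giving 24.
By Pick's theorem, the interior count of the dilated polygon is 45 − 24/2 + 1 = 34.

34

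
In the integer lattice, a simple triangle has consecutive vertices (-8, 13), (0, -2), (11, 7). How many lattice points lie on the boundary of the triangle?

Summing gcd(|Δx|,|Δy|) over the edges gives the boundary count: gcd(8,15) + gcd(11,9) + gcd(19,6) = 1+1+1 = 3.

3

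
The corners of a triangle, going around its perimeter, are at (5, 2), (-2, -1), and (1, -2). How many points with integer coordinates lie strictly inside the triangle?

Using the shoelace formula, 2A = |(5·(-1) − (-2)·2) + ((-2)·(-2) − 1·(-1)) + (1·2 − 5·(-2))| = 16, so the area is 8.
Summing gcd(|Δx|,|Δy|) over the edges gives the boundary count: gcd(7,3) + gcd(3,1) + gcd(4,4) = 1+1+4 = 6.
By Pick's theorem A = I + B/2 − 1, so I = 8 − 6/2 + 1 = 6.

6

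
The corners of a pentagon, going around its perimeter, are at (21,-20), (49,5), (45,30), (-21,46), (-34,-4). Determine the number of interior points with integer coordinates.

3719

By the shoelace formula, twice the signed area is |(21·5 − 49·(-20)) + (49·30 − 45·5) + (45·46 − (-21)·30) + ((-21)·(-4) − (-34)·46) + ((-34)·(-20) − 21·(-4))| = 7442, so the area is 3721.
Along each edge there are gcd(|Δx|,|Δy|)+1 lattice points, so counting each shared vertex once the boundary has gcd(28,25) + gcd(4,25) + gcd(66,16) + gcd(13,50) + gcd(55,16) = 1+1+2+1+1 = 6.
Pick's theorem gives I = A − B/2 + 1 = 3721 − 6/2 + 1 = 3719.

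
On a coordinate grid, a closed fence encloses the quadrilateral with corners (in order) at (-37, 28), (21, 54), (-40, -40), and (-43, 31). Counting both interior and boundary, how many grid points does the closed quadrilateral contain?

By the shoelace formula, twice the signed area is |[(-37)·54 − 21·28] + [21·(-40) − (-40)·54] + [(-40)·31 − (-43)·(-40)] + [(-43)·28 − (-37)·31]| = 4283, so the area is 4283/2.
Along each edge there are gcd(|Δx|,|Δy|)+1 lattice points, so counting each shared vertex once the boundary has gcd(58,26) + gcd(61,94) + gcd(3,71) + gcd(6,3) = 2+1+1+3 = 7.
Pick's theorem gives I = A − B/2 + 1 = 4283/2 − 7/2 + 1 = 2139, so the closed region contains I + B = 2139 + 7 = 2146 lattice points.

2146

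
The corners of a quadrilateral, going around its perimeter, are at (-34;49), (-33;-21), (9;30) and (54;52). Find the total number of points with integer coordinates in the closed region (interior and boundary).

Using the shoelace formula, 2A = |((-34)·(-21) − (-33)·49) + ((-33)·30 − 9·(-21)) + (9·52 − 54·30) + (54·49 − (-34)·52)| = 4792, so the area is 2396.
Along each edge there are gcd(|Δx|,|Δy|)+1 lattice points, so counting each shared vertex once the boundary has gcd(1,70) + gcd(42,51) + gcd(45,22) + gcd(88,3) = 1+3+1+1 = 6.
Pick's theorem gives I = A − B/2 + 1 = 2396 − 6/2 + 1 = 2394, so the closed region contains I + B = 2394 + 6 = 2400 lattice points.

2400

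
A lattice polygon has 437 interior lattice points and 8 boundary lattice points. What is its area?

440

By Pick's theorem, A = I + B/2 − 1 = 437 + 8/2 − 1 = 440.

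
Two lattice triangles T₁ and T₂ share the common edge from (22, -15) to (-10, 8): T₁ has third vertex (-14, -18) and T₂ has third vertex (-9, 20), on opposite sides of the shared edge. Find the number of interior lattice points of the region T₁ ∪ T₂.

663

The union is the simple quadrilateral with vertices (22, -15), (-14, -18), (-10, 8), (-9, 20) in order.
By the shoelace formula, twice the signed area is |[22·(-18) − (-14)·(-15)] + [(-14)·8 − (-10)·(-18)] + [(-10)·20 − (-9)·8] + [(-9)·(-15) − 22·20]| = 1331, so the area is 665.5.
Along each edge there are gcd(|Δx|,|Δy|)+1 lattice points, so counting each shared vertex once the boundary has gcd(36,3) + gcd(4,26) + gcd(1,12) + gcd(31,35) = 3+2+1+1 = 7.
By Pick's theorem I = A − B/2 + 1 = 665.5 − 7/2 + 1 = 663.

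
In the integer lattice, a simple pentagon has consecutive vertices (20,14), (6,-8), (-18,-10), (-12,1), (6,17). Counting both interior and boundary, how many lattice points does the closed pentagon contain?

The shoelace formula gives twice the area as |[20·(-8) − 6·14] + [6·(-10) − (-18)·(-8)] + [(-18)·1 − (-12)·(-10)] + [(-12)·17 − 6·1] + [6·14 − 20·17]| = 1052, so the area is 526.
The number of boundary lattice points is Σ gcd(|Δx|,|Δy|) = gcd(14,22) + gcd(24,2) + gcd(6,11) + gcd(18,16) + gcd(14,3) = 2+2+1+2+1 = 8.
Pick's theorem gives I = A − B/2 + 1 = 526 − 8/2 + 1 = 523, so the closed region contains I + B = 523 + 8 = 531 lattice points.

531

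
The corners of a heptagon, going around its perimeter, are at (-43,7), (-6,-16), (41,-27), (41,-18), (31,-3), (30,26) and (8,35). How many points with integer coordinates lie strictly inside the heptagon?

The shoelace formula gives twice the area as |[(-43)·(-16) − (-6)·7] + [(-6)·(-27) − 41·(-16)] + [41·(-18) − 41·(-27)] + [41·(-3) − 31·(-18)] + [31·26 − 30·(-3)] + [30·35 − 8·26] + [8·7 − (-43)·35]| = 5651, so the area is 2825.5.
The number of boundary lattice points is Σ gcd(|Δx|,|Δy|) = gcd(37,23) + gcd(47,11) + gcd(0,9) + gcd(10,15) + gcd(1,29) + gcd(22,9) + gcd(51,28) = 1+1+9+5+1+1+1 = 19.
Pick's theorem gives I = A − B/2 + 1 = 2825.5 − 19/2 + 1 = 2817.

2817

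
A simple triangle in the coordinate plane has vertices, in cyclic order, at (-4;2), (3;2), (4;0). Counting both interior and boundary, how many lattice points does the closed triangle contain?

The shoelace formula gives twice the area as |[(-4)·2 − 3·2] + [3·0 − 4·2] + [4·2 − (-4)·0]| = 14, so the area is 7.
Along each edge there are gcd(|Δx|,|Δy|)+1 lattice points, so counting each shared vertex once the boundary has gcd(7,0) + gcd(1,2) + gcd(8,2) = 7+1+2 = 10.
Pick's theorem gives I = A − B/2 + 1 = 7 − 10/2 + 1 = 3, so the closed region contains I + B = 3 + 10 = 13 lattice points.

13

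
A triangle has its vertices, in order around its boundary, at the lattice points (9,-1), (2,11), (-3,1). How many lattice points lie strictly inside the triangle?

62

By the shoelace formula, twice the signed area is |(9·11 − 2·(-1)) + (2·1 − (-3)·11) + ((-3)·(-1) − 9·1)| = 130, so the area is 65.
Along each edge there are gcd(|Δx|,|Δy|)+1 lattice points, so counting each shared vertex once the boundary has gcd(7,12) + gcd(5,10) + gcd(12,2) = 1+5+2 = 8.
By Pick's theorem A = I + B/2 − 1, so I = 65 − 8/2 + 1 = 62.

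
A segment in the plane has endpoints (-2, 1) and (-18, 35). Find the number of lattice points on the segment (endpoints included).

The number of lattice points on a segment between lattice points is gcd(|Δx|,|Δy|) + 1 = gcd(16,34) + 1 = 2 + 1 = 3.

3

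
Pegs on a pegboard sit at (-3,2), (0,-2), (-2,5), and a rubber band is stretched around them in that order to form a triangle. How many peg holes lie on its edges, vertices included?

3

The number of boundary lattice points is Σ gcd(|Δx|,|Δy|) = gcd(3,4) + gcd(2,7) + gcd(1,3) = 1+1+1 = 3.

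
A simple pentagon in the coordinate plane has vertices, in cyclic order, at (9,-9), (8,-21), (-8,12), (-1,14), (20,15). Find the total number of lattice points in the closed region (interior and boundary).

Using the shoelace formula, 2A = |(9·(-21) − 8·(-9)) + (8·12 − (-8)·(-21)) + ((-8)·14 − (-1)·12) + ((-1)·15 − 20·14) + (20·(-9) − 9·15)| = 899, so the area is 449.5.
The number of boundary lattice points is Σ gcd(|Δx|,|Δy|) = gcd(1,12) + gcd(16,33) + gcd(7,2) + gcd(21,1) + gcd(11,24) = 1+1+1+1+1 = 5.
Pick's theorem gives I = A − B/2 + 1 = 449.5 − 5/2 + 1 = 448, so the closed region contains I + B = 448 + 5 = 453 lattice points.

453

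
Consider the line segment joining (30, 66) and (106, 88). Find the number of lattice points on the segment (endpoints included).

3

The number of lattice points on a segment between lattice points is gcd(|Δx|,|Δy|) + 1 = gcd(76,22) + 1 = 2 + 1 = 3.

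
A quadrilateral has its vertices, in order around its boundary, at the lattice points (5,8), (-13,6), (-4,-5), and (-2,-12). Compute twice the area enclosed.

305

By the shoelace formula, twice the signed area is |(5·6 − (-13)·8) + ((-13)·(-5) − (-4)·6) + ((-4)·(-12) − (-2)·(-5)) + ((-2)·8 − 5·(-12))| = 305, so the area is 152.5.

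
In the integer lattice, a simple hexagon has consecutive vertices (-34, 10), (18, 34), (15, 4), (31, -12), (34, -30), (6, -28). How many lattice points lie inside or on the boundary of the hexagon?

Using the shoelace formula, 2A = |((-34)·34 − 18·10) + (18·4 − 15·34) + (15·(-12) − 31·4) + (31·(-30) − 34·(-12)) + (34·(-28) − 6·(-30)) + (6·10 − (-34)·(-28))| = 4264, so the area is 2132.
The number of boundary lattice points is Σ gcd(|Δx|,|Δy|) = gcd(52,24) + gcd(3,30) + gcd(16,16) + gcd(3,18) + gcd(28,2) + gcd(40,38) = 4+3+16+3+2+2 = 30.
Pick's theorem gives I = A − B/2 + 1 = 2132 − 30/2 + 1 = 2118, so the closed region contains I + B = 2118 + 30 = 2148 lattice points.

2148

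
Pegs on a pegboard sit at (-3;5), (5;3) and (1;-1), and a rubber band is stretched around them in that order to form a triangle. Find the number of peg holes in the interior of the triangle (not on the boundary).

The shoelace formula gives twice the area as |[(-3)·3 − 5·5] + [5·(-1) − 1·3] + [1·5 − (-3)·(-1)]| = 40, so the area is 20.
Along each edge there are gcd(|Δx|,|Δy|)+1 lattice points, so counting each shared vertex once the boundary has gcd(8,2) + gcd(4,4) + gcd(4,6) = 2+4+2 = 8.
By Pick's theorem A = I + B/2 − 1, so I = 20 − 8/2 + 1 = 17.

17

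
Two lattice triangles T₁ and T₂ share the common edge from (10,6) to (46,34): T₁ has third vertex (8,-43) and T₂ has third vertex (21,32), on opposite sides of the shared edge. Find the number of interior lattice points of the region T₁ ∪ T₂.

The union is the simple quadrilateral with vertices (10,6), (8,-43), (46,34), (21,32) in order.
Using the shoelace formula, 2A = |(10·(-43) − 8·6) + (8·34 − 46·(-43)) + (46·32 − 21·34) + (21·6 − 10·32)| = 2336, so the area is 1168.
Along each edge there are gcd(|Δx|,|Δy|)+1 lattice points, so counting each shared vertex once the boundary has gcd(2,49) + gcd(38,77) + gcd(25,2) + gcd(11,26) = 1+1+1+1 = 4.
By Pick's theorem I = A − B/2 + 1 = 1168 − 4/2 + 1 = 1167.

1167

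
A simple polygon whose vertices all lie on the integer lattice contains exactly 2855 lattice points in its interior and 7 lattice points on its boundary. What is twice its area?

Pick's theorem states A = I + B/2 − 1, so A = 2855 + 7/2 − 1 = 5715/2.
Hence 2A = 5715.

5715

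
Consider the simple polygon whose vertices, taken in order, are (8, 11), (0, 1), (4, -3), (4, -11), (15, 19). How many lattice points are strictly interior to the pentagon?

106

Using the shoelace formula, 2A = |[8·1 − 0·11] + [0·(-3) − 4·1] + [4·(-11) − 4·(-3)] + [4·19 − 15·(-11)] + [15·11 − 8·19]| = 226, so the area is 113.
Along each edge there are gcd(|Δx|,|Δy|)+1 lattice points, so counting each shared vertex once the boundary has gcd(8,10) + gcd(4,4) + gcd(0,8) + gcd(11,30) + gcd(7,8) = 2+4+8+1+1 = 16.
Pick's theorem gives I = A − B/2 + 1 = 113 − 16/2 + 1 = 106.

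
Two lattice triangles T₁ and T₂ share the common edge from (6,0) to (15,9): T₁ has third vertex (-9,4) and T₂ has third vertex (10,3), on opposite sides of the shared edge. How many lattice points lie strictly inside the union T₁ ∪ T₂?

The union is the simple quadrilateral with vertices (6,0), (-9,4), (15,9), (10,3) in order.
By the shoelace formula, twice the signed area is |(6·4 − (-9)·0) + ((-9)·9 − 15·4) + (15·3 − 10·9) + (10·0 − 6·3)| = 180, so the area is 90.
Summing gcd(|Δx|,|Δy|) over the edges gives the boundary count: gcd(15,4) + gcd(24,5) + gcd(5,6) + gcd(4,3) = 1+1+1+1 = 4.
By Pick's theorem I = A − B/2 + 1 = 90 − 4/2 + 1 = 89.

89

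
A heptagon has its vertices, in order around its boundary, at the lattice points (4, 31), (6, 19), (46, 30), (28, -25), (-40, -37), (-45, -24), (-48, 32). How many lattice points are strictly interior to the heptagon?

By the shoelace formula, twice the signed area is |[4·19 − 6·31] + [6·30 − 46·19] + [46·(-25) − 28·30] + [28·(-37) − (-40)·(-25)] + [(-40)·(-24) − (-45)·(-37)] + [(-45)·32 − (-48)·(-24)] + [(-48)·31 − 4·32]| = 9743, so the area is 4871.5.
Summing gcd(|Δx|,|Δy|) over the edges gives the boundary count: gcd(2,12) + gcd(40,11) + gcd(18,55) + gcd(68,12) + gcd(5,13) + gcd(3,56) + gcd(52,1) = 2+1+1+4+1+1+1 = 11.
Pick's theorem gives I = A − B/2 + 1 = 4871.5 − 11/2 + 1 = 4867.

4867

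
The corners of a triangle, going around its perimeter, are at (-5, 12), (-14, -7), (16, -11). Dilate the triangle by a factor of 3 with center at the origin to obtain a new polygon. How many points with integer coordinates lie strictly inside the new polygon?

The shoelace formula gives twice the area as |((-5)·(-7) − (-14)·12) + ((-14)·(-11) − 16·(-7)) + (16·12 − (-5)·(-11))| = 606, so the area is 303.
Summing gcd(|Δx|,|Δy|) over the edges gives the boundary count: gcd(9,19) + gcd(30,4) + gcd(21,23) = 1+2+1 = 4.
Scaling by 3 multiplies the area by 3² = 9 (so the new area is 2727) and multiplies the boundary lattice-point count by 3, giving 12.
By Pick's theorem, the interior count of the dilated polygon is 2727 − 12/2 + 1 = 2722.

2722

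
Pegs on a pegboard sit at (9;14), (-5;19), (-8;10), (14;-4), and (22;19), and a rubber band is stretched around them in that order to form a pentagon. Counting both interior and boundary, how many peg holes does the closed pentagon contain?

368

The shoelace formula gives twice the area as |[9·19 − (-5)·14] + [(-5)·10 − (-8)·19] + [(-8)·(-4) − 14·10] + [14·19 − 22·(-4)] + [22·14 − 9·19]| = 726, so the area is 363.
Along each edge there are gcd(|Δx|,|Δy|)+1 lattice points, so counting each shared vertex once the boundary has gcd(14,5) + gcd(3,9) + gcd(22,14) + gcd(8,23) + gcd(13,5) = 1+3+2+1+1 = 8.
Pick's theorem gives I = A − B/2 + 1 = 363 − 8/2 + 1 = 360, so the closed region contains I + B = 360 + 8 = 368 lattice points.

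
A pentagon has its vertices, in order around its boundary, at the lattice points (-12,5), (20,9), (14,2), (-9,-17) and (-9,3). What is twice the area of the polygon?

703

Using the shoelace formula, 2A = |((-12)·9 − 20·5) + (20·2 − 14·9) + (14·(-17) − (-9)·2) + ((-9)·3 − (-9)·(-17)) + ((-9)·5 − (-12)·3)| = 703, so the area is 351.5.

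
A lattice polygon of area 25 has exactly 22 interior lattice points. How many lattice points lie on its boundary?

8

Pick's theorem gives A = I + B/2 − 1, so B = 2(A − I + 1) = 2(25 − 22 + 1) = 8.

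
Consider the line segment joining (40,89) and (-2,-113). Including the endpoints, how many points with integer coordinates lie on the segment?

The number of lattice points on a segment between lattice points is gcd(|Δx|,|Δy|) + 1 = gcd(42,202) + 1 = 2 + 1 = 3.

3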